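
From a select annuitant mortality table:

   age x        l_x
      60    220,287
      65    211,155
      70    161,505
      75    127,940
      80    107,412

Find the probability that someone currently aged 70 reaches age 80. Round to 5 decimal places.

0.66507

We want 10p70 = l_80/l_70.
The conditional survival probability is l_80/l_70 = 107,412/161,505 = 0.665069.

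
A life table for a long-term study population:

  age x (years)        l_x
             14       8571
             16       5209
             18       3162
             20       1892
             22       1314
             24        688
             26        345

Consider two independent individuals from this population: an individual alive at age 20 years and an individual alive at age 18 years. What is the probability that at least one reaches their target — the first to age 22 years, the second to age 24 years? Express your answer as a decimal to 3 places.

p₁ = l_22/l_20 = 1314/1892 = 0.694503; p₂ = l_24/l_18 = 688/3162 = 0.217584.
P(at least one) = 1 − (1−p₁)(1−p₂) = 1 − 0.305497 × 0.782416 = 0.760974.

0.761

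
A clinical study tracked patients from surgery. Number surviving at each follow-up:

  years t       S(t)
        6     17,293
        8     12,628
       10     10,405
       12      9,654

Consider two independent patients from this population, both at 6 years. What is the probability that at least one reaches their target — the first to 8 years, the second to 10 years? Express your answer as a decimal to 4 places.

0.8926

p₁ = S(8)/S(6) = 12,628/17,293 = 0.730238; p₂ = S(10)/S(6) = 10,405/17,293 = 0.601689.
P(at least one) = 1 − (1−p₁)(1−p₂) = 1 − 0.269762 × 0.398311 = 0.892551.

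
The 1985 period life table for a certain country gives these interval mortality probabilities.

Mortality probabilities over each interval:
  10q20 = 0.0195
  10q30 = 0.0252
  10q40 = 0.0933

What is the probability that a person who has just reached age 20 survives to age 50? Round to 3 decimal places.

0.867

Survival from 20 to 50 is the product of surviving each interval: (1 − 0.0195) × (1 − 0.0252) × (1 − 0.0933).
= 0.9805 × 0.9748 × 0.9067 = 0.866616.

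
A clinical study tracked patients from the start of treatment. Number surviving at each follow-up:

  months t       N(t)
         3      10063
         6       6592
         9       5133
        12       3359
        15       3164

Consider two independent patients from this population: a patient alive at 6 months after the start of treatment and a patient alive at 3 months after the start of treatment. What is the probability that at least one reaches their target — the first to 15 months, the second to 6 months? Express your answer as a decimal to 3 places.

0.821

p₁ = N(15)/N(6) = 3164/6592 = 0.479976; p₂ = N(6)/N(3) = 6592/10063 = 0.655073.
P(at least one) = 1 − (1−p₁)(1−p₂) = 1 − 0.520024 × 0.344927 = 0.820630.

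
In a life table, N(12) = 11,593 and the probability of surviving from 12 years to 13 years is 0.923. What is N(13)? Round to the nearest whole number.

N(13) = N(12) × p = 11,593 × 0.923 = 10700.

10700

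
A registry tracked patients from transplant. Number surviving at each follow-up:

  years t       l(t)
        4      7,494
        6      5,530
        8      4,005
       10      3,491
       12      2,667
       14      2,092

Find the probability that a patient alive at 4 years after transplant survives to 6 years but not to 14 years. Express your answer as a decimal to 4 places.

0.4588

This is the probability of reaching 6 but not 14, conditional on being alive at 4: (l(6) − l(14)) / l(4).
= (5,530 − 2,092) / 7,494 = 3,438 / 7,494 = 0.458767.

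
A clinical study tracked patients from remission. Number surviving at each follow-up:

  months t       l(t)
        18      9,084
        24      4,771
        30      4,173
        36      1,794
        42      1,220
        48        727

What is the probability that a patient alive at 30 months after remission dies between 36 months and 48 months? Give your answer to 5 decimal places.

0.25569

This is the probability of reaching 36 but not 48, conditional on being alive at 30: (l(36) − l(48)) / l(30).
= (1,794 − 727) / 4,173 = 1,067 / 4,173 = 0.255691.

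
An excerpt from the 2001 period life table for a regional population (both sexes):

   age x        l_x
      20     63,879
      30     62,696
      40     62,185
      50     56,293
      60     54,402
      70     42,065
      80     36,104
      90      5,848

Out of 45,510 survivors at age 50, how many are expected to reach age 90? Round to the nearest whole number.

The relevant probability is 5,848/56,293 = 0.103885.
Expected number = 45,510 × 0.103885 = 4728.

4728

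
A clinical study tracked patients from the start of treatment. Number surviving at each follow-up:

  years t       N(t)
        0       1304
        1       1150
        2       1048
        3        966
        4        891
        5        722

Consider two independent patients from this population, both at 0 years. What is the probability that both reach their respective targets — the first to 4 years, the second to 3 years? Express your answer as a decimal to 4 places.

p₁ = N(4)/N(0) = 891/1304 = 0.683282; p₂ = N(3)/N(0) = 966/1304 = 0.740798.
P(both) = p₁ × p₂ = 0.683282 × 0.740798 = 0.506174.

0.5062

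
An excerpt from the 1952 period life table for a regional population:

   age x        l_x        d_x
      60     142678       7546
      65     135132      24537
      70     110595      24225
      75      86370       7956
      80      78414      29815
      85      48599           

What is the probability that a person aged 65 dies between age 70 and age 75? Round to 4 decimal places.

This is the probability of reaching 70 but not 75, conditional on being alive at 65: (l_70 − l_75) / l_65.
= (110595 − 86370) / 135132 = 24225 / 135132 = 0.179269.

0.1793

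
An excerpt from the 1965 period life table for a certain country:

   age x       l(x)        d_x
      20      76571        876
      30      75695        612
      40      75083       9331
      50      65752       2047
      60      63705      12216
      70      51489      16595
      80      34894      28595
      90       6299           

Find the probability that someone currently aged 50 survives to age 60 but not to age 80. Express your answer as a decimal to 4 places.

This is the probability of reaching 60 but not 80, conditional on being alive at 50: (l(60) − l(80)) / l(50).
= (63705 − 34894) / 65752 = 28811 / 65752 = 0.438177.

0.4382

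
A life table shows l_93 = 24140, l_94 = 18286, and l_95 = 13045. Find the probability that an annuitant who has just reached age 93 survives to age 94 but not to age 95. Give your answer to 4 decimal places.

This is the probability of reaching 94 but not 95, conditional on being alive at 93: (l_94 − l_95) / l_93.
= (18286 − 13045) / 24140 = 5241 / 24140 = 0.217109.

0.2171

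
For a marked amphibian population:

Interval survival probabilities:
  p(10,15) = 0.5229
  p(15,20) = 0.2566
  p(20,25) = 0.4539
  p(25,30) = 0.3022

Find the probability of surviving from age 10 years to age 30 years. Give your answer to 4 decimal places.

0.0184

Survival from 10 to 30 is the product of surviving each interval: 0.5229 × 0.2566 × 0.4539 × 0.3022.
= 0.018405.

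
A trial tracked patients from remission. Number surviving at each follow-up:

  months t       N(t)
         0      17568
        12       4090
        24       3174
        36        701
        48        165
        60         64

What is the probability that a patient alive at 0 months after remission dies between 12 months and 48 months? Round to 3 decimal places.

This is the probability of reaching 12 but not 48, conditional on being alive at 0: (N(12) − N(48)) / N(0).
= (4090 − 165) / 17568 = 3925 / 17568 = 0.223418.

0.223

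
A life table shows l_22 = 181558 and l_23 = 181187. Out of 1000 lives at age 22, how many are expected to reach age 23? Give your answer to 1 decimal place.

998.0

The relevant probability is 181187/181558 = 0.997957.
Expected number = 1000 × 0.997957 = 998.0.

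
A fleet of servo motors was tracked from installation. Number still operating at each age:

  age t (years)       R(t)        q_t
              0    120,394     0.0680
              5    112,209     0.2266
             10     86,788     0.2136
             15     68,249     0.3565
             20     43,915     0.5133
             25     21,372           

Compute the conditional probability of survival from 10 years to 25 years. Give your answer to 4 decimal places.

0.2463

The conditional survival probability is R(25)/R(10) = 21,372/86,788 = 0.246255.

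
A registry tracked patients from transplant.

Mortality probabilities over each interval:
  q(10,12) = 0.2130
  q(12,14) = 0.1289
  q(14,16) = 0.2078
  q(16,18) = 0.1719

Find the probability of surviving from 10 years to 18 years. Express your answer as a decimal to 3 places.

The overall survival probability is (1 − 0.2130) × (1 − 0.1289) × (1 − 0.2078) × (1 − 0.1719).
= 0.7870 × 0.8711 × 0.7922 × 0.8281 = 0.449739.

0.450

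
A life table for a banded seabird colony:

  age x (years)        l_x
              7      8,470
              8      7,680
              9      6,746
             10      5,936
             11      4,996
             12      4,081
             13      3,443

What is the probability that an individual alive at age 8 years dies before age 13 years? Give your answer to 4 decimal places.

0.5517

P(die before 13 | alive at 8) = 1 − l_13/l_8 = 1 − 3,443/7,680 = (4,237)/7,680 = 0.551693.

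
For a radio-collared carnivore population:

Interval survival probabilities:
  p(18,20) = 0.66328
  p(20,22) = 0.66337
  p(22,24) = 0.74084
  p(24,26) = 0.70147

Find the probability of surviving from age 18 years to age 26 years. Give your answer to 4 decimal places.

P(survive 18→26) = 0.66328 × 0.66337 × 0.74084 × 0.70147.
= 0.228658.

0.2287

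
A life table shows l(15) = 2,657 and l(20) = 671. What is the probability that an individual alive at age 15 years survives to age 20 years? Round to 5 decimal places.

0.25254

The conditional survival probability is l(20)/l(15) = 671/2,657 = 0.252540.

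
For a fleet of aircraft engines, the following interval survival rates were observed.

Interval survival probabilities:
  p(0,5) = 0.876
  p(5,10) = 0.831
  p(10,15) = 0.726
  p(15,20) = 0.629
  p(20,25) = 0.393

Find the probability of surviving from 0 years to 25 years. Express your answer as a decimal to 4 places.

P(survive 0→25) = 0.876 × 0.831 × 0.726 × 0.629 × 0.393.
= 0.130643.

0.1306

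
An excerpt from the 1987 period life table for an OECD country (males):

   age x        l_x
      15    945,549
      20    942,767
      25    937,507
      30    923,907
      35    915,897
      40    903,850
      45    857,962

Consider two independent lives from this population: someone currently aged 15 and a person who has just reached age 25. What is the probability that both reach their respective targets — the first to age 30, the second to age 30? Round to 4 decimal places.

p₁ = l_30/l_15 = 923,907/945,549 = 0.977112; p₂ = l_30/l_25 = 923,907/937,507 = 0.985493.
P(both) = p₁ × p₂ = 0.977112 × 0.985493 = 0.962937.

0.9629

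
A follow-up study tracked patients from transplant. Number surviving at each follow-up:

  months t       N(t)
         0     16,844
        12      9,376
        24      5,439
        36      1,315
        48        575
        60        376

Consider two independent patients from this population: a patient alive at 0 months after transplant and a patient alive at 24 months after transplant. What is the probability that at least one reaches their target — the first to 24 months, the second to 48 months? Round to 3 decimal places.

p₁ = N(24)/N(0) = 5,439/16,844 = 0.322904; p₂ = N(48)/N(24) = 575/5,439 = 0.105718.
P(at least one) = 1 − (1−p₁)(1−p₂) = 1 − 0.677096 × 0.894282 = 0.394485.

0.394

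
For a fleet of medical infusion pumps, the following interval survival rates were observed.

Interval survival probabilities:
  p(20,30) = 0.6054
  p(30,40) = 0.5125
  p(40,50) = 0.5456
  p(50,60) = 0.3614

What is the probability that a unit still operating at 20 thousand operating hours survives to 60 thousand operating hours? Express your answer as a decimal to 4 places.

Chaining the interval survival probabilities: 0.6054 × 0.5125 × 0.5456 × 0.3614.
= 0.061178.

0.0612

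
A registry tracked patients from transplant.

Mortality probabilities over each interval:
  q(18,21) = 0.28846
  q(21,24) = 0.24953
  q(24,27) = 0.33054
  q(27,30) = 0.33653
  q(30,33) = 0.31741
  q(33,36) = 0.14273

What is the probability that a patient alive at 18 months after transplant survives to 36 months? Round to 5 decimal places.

0.13879

P(survive 18→36) = (1 − 0.28846) × (1 − 0.24953) × (1 − 0.33054) × (1 − 0.33653) × (1 − 0.31741) × (1 − 0.14273).
= 0.71154 × 0.75047 × 0.66946 × 0.66347 × 0.68259 × 0.85727 = 0.138789.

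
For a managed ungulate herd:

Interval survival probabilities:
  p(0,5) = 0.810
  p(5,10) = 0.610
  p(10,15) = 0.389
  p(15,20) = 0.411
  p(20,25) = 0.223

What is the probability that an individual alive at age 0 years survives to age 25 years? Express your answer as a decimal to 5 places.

0.01762

Survival from 0 to 25 is the product of surviving each interval: 0.810 × 0.610 × 0.389 × 0.411 × 0.223.
= 0.017616.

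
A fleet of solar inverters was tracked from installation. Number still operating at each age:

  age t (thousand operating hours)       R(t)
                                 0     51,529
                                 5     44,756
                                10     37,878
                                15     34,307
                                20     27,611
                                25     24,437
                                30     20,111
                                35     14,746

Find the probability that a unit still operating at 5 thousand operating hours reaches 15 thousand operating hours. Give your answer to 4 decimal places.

0.7665

The conditional survival probability is R(15)/R(5) = 34,307/44,756 = 0.766534.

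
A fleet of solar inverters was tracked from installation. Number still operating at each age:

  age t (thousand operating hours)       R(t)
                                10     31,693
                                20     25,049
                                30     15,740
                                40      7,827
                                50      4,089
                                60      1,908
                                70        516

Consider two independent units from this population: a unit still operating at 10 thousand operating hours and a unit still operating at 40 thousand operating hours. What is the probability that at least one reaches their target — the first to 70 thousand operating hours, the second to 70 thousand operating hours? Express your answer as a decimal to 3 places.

0.081

p₁ = R(70)/R(10) = 516/31,693 = 0.016281; p₂ = R(70)/R(40) = 516/7,827 = 0.065926.
P(at least one) = 1 − (1−p₁)(1−p₂) = 1 − 0.983719 × 0.934074 = 0.081134.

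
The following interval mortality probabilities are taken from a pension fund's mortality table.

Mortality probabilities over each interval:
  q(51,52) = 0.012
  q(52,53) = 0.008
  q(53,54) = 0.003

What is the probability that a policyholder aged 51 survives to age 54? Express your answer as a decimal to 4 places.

P(survive 51→54) = (1 − 0.012) × (1 − 0.008) × (1 − 0.003).
= 0.988 × 0.992 × 0.997 = 0.977156.

0.9772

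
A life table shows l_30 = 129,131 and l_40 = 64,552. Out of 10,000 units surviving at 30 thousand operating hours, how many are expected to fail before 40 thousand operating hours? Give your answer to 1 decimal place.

5001.0

The relevant probability is 1 − 64,552/129,131 = 0.500105.
Expected number = 10,000 × 0.500105 = 5001.0.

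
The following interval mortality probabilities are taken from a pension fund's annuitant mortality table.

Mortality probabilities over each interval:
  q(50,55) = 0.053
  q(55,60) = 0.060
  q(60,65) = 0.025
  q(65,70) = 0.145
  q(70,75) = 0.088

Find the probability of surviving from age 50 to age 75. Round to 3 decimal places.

0.677

The overall survival probability is (1 − 0.053) × (1 − 0.060) × (1 − 0.025) × (1 − 0.145) × (1 − 0.088).
= 0.947 × 0.940 × 0.975 × 0.855 × 0.912 = 0.676774.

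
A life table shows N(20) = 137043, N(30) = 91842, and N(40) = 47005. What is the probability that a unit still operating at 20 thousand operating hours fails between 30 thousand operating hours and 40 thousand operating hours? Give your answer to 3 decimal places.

0.327

This is the probability of reaching 30 but not 40, conditional on being operational at 20: (N(30) − N(40)) / N(20).
= (91842 − 47005) / 137043 = 44837 / 137043 = 0.327175.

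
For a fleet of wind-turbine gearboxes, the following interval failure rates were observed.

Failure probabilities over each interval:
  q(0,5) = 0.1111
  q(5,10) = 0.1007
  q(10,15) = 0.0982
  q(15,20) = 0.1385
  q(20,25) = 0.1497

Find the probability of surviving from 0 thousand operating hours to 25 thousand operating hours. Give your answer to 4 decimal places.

The overall survival probability is (1 − 0.1111) × (1 − 0.1007) × (1 − 0.0982) × (1 − 0.1385) × (1 − 0.1497).
= 0.8889 × 0.8993 × 0.9018 × 0.8615 × 0.8503 = 0.528074.

0.5281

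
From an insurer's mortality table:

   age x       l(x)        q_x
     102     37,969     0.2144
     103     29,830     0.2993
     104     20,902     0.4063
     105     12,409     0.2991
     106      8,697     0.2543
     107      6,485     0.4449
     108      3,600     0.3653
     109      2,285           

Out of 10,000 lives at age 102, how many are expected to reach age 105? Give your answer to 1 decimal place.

3268.2

The relevant probability is 12,409/37,969 = 0.326819.
Expected number = 10,000 × 0.326819 = 3268.2.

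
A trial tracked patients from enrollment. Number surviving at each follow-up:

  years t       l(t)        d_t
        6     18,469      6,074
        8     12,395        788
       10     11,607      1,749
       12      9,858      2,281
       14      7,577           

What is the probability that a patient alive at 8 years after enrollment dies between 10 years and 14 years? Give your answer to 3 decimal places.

This is the probability of reaching 10 but not 14, conditional on being alive at 8: (l(10) − l(14)) / l(8).
= (11,607 − 7,577) / 12,395 = 4,030 / 12,395 = 0.325131.

0.325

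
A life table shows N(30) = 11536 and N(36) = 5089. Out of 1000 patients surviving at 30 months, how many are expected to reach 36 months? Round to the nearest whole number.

441

The relevant probability is 5089/11536 = 0.441141.
Expected number = 1000 × 0.441141 = 441.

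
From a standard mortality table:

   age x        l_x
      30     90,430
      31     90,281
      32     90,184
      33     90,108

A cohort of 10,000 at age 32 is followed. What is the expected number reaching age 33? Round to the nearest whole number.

The relevant probability is 90,108/90,184 = 0.999157.
Expected number = 10,000 × 0.999157 = 9992.

9992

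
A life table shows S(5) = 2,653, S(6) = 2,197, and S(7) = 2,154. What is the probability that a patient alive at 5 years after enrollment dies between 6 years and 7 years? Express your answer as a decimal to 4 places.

0.0162

This is the probability of reaching 6 but not 7, conditional on being alive at 5: (S(6) − S(7)) / S(5).
= (2,197 − 2,154) / 2,653 = 43 / 2,653 = 0.016208.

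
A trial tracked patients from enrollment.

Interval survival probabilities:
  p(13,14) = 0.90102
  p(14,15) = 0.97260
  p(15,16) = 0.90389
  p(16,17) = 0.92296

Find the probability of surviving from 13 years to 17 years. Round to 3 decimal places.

Survival from 13 to 17 is the product of surviving each interval: 0.90102 × 0.97260 × 0.90389 × 0.92296.
= 0.731084.

0.731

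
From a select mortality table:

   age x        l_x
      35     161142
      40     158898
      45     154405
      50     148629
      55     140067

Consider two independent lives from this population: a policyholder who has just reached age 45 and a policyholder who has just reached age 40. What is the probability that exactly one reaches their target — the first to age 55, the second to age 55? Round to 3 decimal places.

p₁ = l_55/l_45 = 140067/154405 = 0.907140; p₂ = l_55/l_40 = 140067/158898 = 0.881490.
P(exactly one) = p₁(1−p₂) + (1−p₁)p₂ = 0.107505 + 0.081855 = 0.189360.

0.189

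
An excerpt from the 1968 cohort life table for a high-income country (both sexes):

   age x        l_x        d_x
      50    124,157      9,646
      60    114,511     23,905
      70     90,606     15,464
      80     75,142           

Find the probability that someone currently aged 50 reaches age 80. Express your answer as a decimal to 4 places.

0.6052

We want 30p50 = l_80/l_50.
The conditional survival probability is l_80/l_50 = 75,142/124,157 = 0.605218.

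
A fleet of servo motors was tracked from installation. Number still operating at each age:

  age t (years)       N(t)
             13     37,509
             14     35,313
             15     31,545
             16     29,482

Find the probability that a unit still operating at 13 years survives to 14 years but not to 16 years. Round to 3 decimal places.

0.155

This is the probability of reaching 14 but not 16, conditional on being operational at 13: (N(14) − N(16)) / N(13).
= (35,313 − 29,482) / 37,509 = 5,831 / 37,509 = 0.155456.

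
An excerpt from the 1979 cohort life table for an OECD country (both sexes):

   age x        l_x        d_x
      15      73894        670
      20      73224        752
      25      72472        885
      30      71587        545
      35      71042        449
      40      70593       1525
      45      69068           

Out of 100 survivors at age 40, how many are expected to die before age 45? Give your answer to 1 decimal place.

The relevant probability is 1 − 69068/70593 = 0.021603.
Expected number = 100 × 0.021603 = 2.2.

2.2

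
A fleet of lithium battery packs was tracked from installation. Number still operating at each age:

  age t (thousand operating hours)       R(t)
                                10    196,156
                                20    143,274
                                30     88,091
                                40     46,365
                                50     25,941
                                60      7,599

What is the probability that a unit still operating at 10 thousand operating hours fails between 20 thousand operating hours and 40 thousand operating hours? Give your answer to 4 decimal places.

0.4940

This is the probability of reaching 20 but not 40, conditional on being operational at 10: (R(20) − R(40)) / R(10).
= (143,274 − 46,365) / 196,156 = 96,909 / 196,156 = 0.494040.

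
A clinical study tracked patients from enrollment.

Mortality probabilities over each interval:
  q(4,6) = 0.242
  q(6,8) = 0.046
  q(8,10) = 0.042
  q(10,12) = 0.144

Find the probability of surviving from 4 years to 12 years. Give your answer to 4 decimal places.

Survival from 4 to 12 is the product of surviving each interval: (1 − 0.242) × (1 − 0.046) × (1 − 0.042) × (1 − 0.144).
= 0.758 × 0.954 × 0.958 × 0.856 = 0.593003.

0.5930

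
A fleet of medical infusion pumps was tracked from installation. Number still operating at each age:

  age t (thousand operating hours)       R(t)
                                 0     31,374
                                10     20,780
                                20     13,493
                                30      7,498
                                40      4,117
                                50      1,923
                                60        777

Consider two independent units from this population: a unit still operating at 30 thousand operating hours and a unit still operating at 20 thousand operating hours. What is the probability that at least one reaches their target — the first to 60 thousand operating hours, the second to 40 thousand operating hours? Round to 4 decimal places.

0.3771

p₁ = R(60)/R(30) = 777/7,498 = 0.103628; p₂ = R(40)/R(20) = 4,117/13,493 = 0.305121.
P(at least one) = 1 − (1−p₁)(1−p₂) = 1 − 0.896372 × 0.694879 = 0.377130.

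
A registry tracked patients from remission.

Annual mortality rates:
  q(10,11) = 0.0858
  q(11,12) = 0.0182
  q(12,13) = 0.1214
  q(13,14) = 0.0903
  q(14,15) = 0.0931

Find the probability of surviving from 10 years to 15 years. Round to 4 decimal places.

Chaining the interval survival probabilities: (1 − 0.0858) × (1 − 0.0182) × (1 − 0.1214) × (1 − 0.0903) × (1 − 0.0931).
= 0.9142 × 0.9818 × 0.8786 × 0.9097 × 0.9069 = 0.650598.

0.6506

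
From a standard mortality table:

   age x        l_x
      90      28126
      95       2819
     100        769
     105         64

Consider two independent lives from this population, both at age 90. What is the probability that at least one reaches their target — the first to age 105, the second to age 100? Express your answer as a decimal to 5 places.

0.02955

p₁ = l_105/l_90 = 64/28126 = 0.002275; p₂ = l_100/l_90 = 769/28126 = 0.027341.
P(at least one) = 1 − (1−p₁)(1−p₂) = 1 − 0.997725 × 0.972659 = 0.029554.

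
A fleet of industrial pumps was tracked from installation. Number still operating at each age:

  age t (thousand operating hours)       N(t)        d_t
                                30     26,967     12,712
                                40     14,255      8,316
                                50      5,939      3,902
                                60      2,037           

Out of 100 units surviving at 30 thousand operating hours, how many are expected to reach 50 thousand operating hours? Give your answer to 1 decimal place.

The relevant probability is 5,939/26,967 = 0.220232.
Expected number = 100 × 0.220232 = 22.0.

22.0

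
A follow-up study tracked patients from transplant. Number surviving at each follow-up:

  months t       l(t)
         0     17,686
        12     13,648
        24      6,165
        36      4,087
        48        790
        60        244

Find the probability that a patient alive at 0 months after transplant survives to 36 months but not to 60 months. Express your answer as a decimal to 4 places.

This is the probability of reaching 36 but not 60, conditional on being alive at 0: (l(36) − l(60)) / l(0).
= (4,087 − 244) / 17,686 = 3,843 / 17,686 = 0.217291.

0.2173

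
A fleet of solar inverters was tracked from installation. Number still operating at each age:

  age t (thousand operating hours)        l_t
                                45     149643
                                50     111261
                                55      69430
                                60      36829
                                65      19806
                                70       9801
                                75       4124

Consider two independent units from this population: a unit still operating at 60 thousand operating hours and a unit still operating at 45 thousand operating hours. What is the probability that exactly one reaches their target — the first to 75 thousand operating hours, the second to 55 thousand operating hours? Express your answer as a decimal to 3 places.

p₁ = l_75/l_60 = 4124/36829 = 0.111977; p₂ = l_55/l_45 = 69430/149643 = 0.463971.
P(exactly one) = p₁(1−p₂) + (1−p₁)p₂ = 0.060023 + 0.412017 = 0.472040.

0.472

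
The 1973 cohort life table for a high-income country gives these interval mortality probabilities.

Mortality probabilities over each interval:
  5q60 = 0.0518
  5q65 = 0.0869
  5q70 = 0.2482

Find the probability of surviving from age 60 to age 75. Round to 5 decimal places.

Survival from 60 to 75 is the product of surviving each interval: (1 − 0.0518) × (1 − 0.0869) × (1 − 0.2482).
= 0.9482 × 0.9131 × 0.7518 = 0.650910.

0.65091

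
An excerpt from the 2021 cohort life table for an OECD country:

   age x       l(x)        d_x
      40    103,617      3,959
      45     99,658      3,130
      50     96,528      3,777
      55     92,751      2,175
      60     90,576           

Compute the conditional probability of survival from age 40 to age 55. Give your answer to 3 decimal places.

The conditional survival probability is l(55)/l(40) = 92,751/103,617 = 0.895133.

0.895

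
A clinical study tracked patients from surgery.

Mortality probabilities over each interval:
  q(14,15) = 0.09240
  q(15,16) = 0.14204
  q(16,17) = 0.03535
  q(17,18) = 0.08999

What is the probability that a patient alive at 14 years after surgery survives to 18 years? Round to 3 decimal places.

The overall survival probability is (1 − 0.09240) × (1 − 0.14204) × (1 − 0.03535) × (1 − 0.08999).
= 0.90760 × 0.85796 × 0.96465 × 0.91001 = 0.683561.

0.684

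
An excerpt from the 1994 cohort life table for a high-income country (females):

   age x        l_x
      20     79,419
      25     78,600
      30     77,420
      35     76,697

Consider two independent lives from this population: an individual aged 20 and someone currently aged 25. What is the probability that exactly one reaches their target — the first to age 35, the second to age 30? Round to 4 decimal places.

p₁ = l_35/l_20 = 76,697/79,419 = 0.965726; p₂ = l_30/l_25 = 77,420/78,600 = 0.984987.
P(exactly one) = p₁(1−p₂) + (1−p₁)p₂ = 0.014498 + 0.033759 = 0.048258.

0.0483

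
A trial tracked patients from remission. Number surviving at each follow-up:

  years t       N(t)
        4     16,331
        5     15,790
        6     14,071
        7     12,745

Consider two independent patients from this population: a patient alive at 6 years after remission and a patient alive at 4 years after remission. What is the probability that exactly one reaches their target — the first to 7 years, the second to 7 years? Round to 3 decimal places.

p₁ = N(7)/N(6) = 12,745/14,071 = 0.905764; p₂ = N(7)/N(4) = 12,745/16,331 = 0.780418.
P(exactly one) = p₁(1−p₂) + (1−p₁)p₂ = 0.198889 + 0.073543 = 0.272433.

0.272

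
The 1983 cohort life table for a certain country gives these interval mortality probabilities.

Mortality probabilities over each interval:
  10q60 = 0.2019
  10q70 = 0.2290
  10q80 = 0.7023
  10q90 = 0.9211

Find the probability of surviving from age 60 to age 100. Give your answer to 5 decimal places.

0.01445

Survival from 60 to 100 is the product of surviving each interval: (1 − 0.2019) × (1 − 0.2290) × (1 − 0.7023) × (1 − 0.9211).
= 0.7981 × 0.7710 × 0.2977 × 0.0789 = 0.014453.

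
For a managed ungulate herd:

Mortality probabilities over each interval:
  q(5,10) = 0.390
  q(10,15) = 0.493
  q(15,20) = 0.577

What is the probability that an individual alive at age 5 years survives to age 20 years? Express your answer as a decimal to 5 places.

The overall survival probability is (1 − 0.390) × (1 − 0.493) × (1 − 0.577).
= 0.610 × 0.507 × 0.423 = 0.130821.

0.13082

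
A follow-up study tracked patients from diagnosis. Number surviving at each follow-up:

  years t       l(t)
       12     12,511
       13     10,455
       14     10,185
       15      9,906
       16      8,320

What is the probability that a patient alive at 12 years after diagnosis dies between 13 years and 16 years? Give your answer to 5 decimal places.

This is the probability of reaching 13 but not 16, conditional on being alive at 12: (l(13) − l(16)) / l(12).
= (10,455 − 8,320) / 12,511 = 2,135 / 12,511 = 0.170650.

0.17065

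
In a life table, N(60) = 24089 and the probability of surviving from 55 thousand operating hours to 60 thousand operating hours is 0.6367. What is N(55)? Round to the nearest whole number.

N(55) = N(60) / p = 24089 / 0.6367 = 37834.

37834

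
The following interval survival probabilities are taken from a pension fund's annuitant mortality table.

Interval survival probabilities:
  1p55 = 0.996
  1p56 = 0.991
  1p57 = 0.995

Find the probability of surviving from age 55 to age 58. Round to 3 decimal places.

The overall survival probability is 0.996 × 0.991 × 0.995.
= 0.982101.

0.982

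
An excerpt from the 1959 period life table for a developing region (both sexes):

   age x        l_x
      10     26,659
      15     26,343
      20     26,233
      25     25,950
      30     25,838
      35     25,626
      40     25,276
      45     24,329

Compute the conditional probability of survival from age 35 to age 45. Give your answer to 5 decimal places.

We want 10p35 = l_45/l_35.
The conditional survival probability is l_45/l_35 = 24,329/25,626 = 0.949387.

0.94939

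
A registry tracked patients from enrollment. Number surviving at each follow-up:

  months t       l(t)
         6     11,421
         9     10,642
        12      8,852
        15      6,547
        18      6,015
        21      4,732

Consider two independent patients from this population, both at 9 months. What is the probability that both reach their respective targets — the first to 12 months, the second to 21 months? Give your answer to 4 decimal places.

0.3699

p₁ = l(12)/l(9) = 8,852/10,642 = 0.831799; p₂ = l(21)/l(9) = 4,732/10,642 = 0.444653.
P(both) = p₁ × p₂ = 0.831799 × 0.444653 = 0.369862.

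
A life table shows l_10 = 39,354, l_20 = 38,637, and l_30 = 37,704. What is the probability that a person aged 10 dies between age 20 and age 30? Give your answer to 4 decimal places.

We want 10|10q10 = (l_20 − l_30)/l_10.
This is the probability of reaching 20 but not 30, conditional on being alive at 10: (l_20 − l_30) / l_10.
= (38,637 − 37,704) / 39,354 = 933 / 39,354 = 0.023708.

0.0237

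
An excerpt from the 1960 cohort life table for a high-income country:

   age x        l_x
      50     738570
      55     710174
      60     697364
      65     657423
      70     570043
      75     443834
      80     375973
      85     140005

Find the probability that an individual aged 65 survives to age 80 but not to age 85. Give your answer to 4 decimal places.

0.3589

We want 15|5q65 = (l_80 − l_85)/l_65.
This is the probability of reaching 80 but not 85, conditional on being alive at 65: (l_80 − l_85) / l_65.
= (375973 − 140005) / 657423 = 235968 / 657423 = 0.358929.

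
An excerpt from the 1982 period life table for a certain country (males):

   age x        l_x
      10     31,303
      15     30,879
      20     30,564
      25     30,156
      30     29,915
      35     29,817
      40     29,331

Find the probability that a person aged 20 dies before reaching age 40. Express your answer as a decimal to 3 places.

P(die before 40 | alive at 20) = 1 − l_40/l_20 = 1 − 29,331/30,564 = (1,233)/30,564 = 0.040342.

0.040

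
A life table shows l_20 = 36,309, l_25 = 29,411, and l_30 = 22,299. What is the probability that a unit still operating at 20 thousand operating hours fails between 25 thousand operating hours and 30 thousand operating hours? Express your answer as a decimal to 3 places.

This is the probability of reaching 25 but not 30, conditional on being operational at 20: (l_25 − l_30) / l_20.
= (29,411 − 22,299) / 36,309 = 7,112 / 36,309 = 0.195874.

0.196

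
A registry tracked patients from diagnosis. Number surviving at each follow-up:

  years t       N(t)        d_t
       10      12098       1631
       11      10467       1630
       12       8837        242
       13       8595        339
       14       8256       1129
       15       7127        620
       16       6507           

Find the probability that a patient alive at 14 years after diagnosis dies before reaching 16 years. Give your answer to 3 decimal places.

0.212

P(die before 16 | alive at 14) = 1 − N(16)/N(14) = 1 − 6507/8256 = (1749)/8256 = 0.211846.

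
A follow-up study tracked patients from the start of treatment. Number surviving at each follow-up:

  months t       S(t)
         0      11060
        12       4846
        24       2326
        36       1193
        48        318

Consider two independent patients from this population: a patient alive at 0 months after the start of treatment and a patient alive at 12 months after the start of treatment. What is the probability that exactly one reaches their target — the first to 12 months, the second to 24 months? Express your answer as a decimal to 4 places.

0.4975

p₁ = S(12)/S(0) = 4846/11060 = 0.438156; p₂ = S(24)/S(12) = 2326/4846 = 0.479983.
P(exactly one) = p₁(1−p₂) + (1−p₁)p₂ = 0.227849 + 0.269676 = 0.497524.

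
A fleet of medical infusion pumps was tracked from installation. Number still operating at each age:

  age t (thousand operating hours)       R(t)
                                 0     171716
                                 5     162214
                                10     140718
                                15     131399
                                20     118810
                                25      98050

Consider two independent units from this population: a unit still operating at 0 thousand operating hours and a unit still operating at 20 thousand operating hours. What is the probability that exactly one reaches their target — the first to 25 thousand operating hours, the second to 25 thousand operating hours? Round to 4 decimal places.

p₁ = R(25)/R(0) = 98050/171716 = 0.571001; p₂ = R(25)/R(20) = 98050/118810 = 0.825267.
P(exactly one) = p₁(1−p₂) + (1−p₁)p₂ = 0.099773 + 0.354039 = 0.453811.

0.4538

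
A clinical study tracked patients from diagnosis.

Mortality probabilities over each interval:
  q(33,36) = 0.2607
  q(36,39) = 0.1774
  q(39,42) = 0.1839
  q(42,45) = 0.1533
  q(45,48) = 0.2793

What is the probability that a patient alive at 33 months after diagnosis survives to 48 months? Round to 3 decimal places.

The overall survival probability is (1 − 0.2607) × (1 − 0.1774) × (1 − 0.1839) × (1 − 0.1533) × (1 − 0.2793).
= 0.7393 × 0.8226 × 0.8161 × 0.8467 × 0.7207 = 0.302856.

0.303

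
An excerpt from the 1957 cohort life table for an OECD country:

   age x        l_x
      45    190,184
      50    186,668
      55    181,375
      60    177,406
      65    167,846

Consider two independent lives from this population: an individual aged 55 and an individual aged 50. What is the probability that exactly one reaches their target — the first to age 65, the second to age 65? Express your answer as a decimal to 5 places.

p₁ = l_65/l_55 = 167,846/181,375 = 0.925409; p₂ = l_65/l_50 = 167,846/186,668 = 0.899169.
P(exactly one) = p₁(1−p₂) + (1−p₁)p₂ = 0.093310 + 0.067070 = 0.160380.

0.16038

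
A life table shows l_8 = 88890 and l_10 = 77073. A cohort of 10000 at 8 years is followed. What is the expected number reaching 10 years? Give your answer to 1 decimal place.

8670.6

The relevant probability is 77073/88890 = 0.867060.
Expected number = 10000 × 0.867060 = 8670.6.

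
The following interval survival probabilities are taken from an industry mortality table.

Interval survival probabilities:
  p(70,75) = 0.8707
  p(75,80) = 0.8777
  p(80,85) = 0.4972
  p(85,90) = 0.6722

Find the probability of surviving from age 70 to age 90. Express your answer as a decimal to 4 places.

Survival from 70 to 90 is the product of surviving each interval: 0.8707 × 0.8777 × 0.4972 × 0.6722.
= 0.255414.

0.2554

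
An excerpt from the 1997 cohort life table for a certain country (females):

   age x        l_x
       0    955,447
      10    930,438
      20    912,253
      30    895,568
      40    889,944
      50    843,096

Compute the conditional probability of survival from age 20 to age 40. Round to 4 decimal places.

The conditional survival probability is l_40/l_20 = 889,944/912,253 = 0.975545.

0.9755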